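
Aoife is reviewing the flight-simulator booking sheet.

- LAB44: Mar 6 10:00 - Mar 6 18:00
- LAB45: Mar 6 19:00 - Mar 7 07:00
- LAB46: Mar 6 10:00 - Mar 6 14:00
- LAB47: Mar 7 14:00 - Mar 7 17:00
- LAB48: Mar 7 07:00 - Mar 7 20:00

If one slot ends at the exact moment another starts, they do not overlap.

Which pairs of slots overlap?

Two intervals overlap when each starts before the other ends.
Sorted by start: LAB44, LAB46, LAB45, LAB48, LAB47.
LAB46 starts before LAB44 ends → LAB44 and LAB46 overlap.
LAB45 starts after LAB44 ends; LAB44 is clear from here.
LAB45 starts after LAB46 ends; LAB46 is clear from here.
LAB48 starts exactly when LAB45 ends (back-to-back, no overlap); LAB45 is clear from here.
LAB47 starts before LAB48 ends → LAB48 and LAB47 overlap.

LAB44 & LAB46, LAB47 & LAB48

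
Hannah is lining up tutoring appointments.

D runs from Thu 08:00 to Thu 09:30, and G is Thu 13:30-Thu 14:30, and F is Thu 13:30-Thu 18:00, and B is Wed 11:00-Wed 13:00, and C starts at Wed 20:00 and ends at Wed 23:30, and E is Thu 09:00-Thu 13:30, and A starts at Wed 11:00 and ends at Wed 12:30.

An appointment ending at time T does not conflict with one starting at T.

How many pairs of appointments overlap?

3

Sorted by start: A, B, C, D, E, F, G.
B starts before A ends → A and B overlap.
C starts after A ends; A is clear from here.
C starts after B ends; B is clear from here.
D starts after C ends; C is clear from here.
E starts before D ends → D and E overlap.
F starts after D ends; D is clear from here.
F starts exactly when E ends (back-to-back, no overlap); E is clear from here.
G starts before F ends → F and G overlap.
Overlapping pairs: A & B, D & E, F & G — 3 in total.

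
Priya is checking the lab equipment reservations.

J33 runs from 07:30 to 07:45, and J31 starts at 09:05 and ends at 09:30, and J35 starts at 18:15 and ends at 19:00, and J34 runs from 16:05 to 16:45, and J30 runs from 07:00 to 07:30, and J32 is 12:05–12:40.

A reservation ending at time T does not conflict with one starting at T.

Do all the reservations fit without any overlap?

Yes

Two intervals overlap when each starts before the other ends.
Sorted by start: J30, J33, J31, J32, J34, J35.
J33 starts exactly when J30 ends (back-to-back, no overlap), so J30 has no further overlaps.
J31 starts after J33 ends, so J33 has no further overlaps.
J32 starts after J31 ends, so J31 has no further overlaps.
J34 starts after J32 ends, so J32 has no further overlaps.
J35 starts after J34 ends.
Every pair is clear; the schedule has no overlaps.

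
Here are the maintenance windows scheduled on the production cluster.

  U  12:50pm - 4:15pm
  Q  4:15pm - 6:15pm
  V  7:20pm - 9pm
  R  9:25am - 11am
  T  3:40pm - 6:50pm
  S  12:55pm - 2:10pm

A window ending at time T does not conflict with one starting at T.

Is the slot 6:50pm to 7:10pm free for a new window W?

Yes — the slot is free

R: ends 11am at or before W starts 6:50pm → clear.
U: ends 4:15pm at or before W starts 6:50pm → clear.
S: ends 2:10pm at or before W starts 6:50pm → clear.
T: ends 6:50pm at or before W starts 6:50pm → clear.
Q: ends 6:15pm at or before W starts 6:50pm → clear.
V: starts 7:20pm at or after W ends 7:10pm → clear.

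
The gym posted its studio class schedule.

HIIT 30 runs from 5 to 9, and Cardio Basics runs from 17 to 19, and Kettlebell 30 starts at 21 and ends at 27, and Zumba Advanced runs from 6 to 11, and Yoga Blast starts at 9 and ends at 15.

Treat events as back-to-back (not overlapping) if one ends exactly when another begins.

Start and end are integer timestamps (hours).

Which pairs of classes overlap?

HIIT 30 & Zumba Advanced, Yoga Blast & Zumba Advanced

Sorted by start: HIIT 30, Zumba Advanced, Yoga Blast, Cardio Basics, Kettlebell 30.
Zumba Advanced starts before HIIT 30 ends → HIIT 30 and Zumba Advanced overlap.
Yoga Blast starts exactly when HIIT 30 ends (back-to-back, no overlap), so HIIT 30 has no further overlaps.
Yoga Blast starts before Zumba Advanced ends → Zumba Advanced and Yoga Blast overlap.
Cardio Basics starts after Zumba Advanced ends, so Zumba Advanced has no further overlaps.
Cardio Basics starts after Yoga Blast ends, so Yoga Blast has no further overlaps.
Kettlebell 30 starts after Cardio Basics ends.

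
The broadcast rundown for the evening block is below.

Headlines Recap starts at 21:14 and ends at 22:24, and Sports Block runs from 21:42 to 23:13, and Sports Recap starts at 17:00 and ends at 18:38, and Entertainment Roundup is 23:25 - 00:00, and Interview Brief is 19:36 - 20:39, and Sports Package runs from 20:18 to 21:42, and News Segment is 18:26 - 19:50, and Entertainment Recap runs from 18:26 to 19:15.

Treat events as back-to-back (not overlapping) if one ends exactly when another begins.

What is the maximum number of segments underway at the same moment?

Sort all start/end points and keep a running count:
17:00 start Sports Recap → 1
18:26 start Entertainment Recap → 2
18:26 start News Segment → 3
18:38 end Sports Recap → 2
19:15 end Entertainment Recap → 1
19:36 start Interview Brief → 2
19:50 end News Segment → 1
20:18 start Sports Package → 2
20:39 end Interview Brief → 1
21:14 start Headlines Recap → 2
21:42 end Sports Package → 1
21:42 start Sports Block → 2
22:24 end Headlines Recap → 1
23:13 end Sports Block → 0
23:25 start Entertainment Roundup → 1
00:00 end Entertainment Roundup → 0
Peak is 3, at 18:26 (Entertainment Recap, News Segment, Sports Recap).

3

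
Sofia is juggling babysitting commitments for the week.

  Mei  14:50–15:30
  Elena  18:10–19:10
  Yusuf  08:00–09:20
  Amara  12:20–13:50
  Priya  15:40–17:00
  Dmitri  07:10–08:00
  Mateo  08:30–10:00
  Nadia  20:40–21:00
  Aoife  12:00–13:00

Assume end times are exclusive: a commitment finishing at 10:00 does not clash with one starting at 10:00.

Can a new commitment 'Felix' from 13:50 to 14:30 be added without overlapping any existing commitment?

Dmitri: ends 08:00 at or before Felix starts 13:50 → clear.
Yusuf: ends 09:20 at or before Felix starts 13:50 → clear.
Mateo: ends 10:00 at or before Felix starts 13:50 → clear.
Aoife: ends 13:00 at or before Felix starts 13:50 → clear.
Amara: ends 13:50 at or before Felix starts 13:50 → clear.
Mei: starts 14:50 at or after Felix ends 14:30 → clear.
Priya: starts 15:40 at or after Felix ends 14:30 → clear.
Elena: starts 18:10 at or after Felix ends 14:30 → clear.
Nadia: starts 20:40 at or after Felix ends 14:30 → clear.

Yes — the slot is free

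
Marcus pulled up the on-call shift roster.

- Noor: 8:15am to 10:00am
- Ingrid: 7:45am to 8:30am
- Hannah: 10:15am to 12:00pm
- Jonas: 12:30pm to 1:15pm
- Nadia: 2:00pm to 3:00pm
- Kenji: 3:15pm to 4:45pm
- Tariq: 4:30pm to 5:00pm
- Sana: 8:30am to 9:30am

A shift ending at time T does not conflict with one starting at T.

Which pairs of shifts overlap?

Sorted by start: Ingrid, Noor, Sana, Hannah, Jonas, Nadia, Kenji, Tariq.
Noor starts before Ingrid ends → Ingrid and Noor overlap.
Sana starts exactly when Ingrid ends (back-to-back, no overlap), so nothing later overlaps Ingrid either.
Sana starts before Noor ends → Noor and Sana overlap.
Hannah starts after Noor ends, so nothing later overlaps Noor either.
Hannah starts after Sana ends, so nothing later overlaps Sana either.
Jonas starts after Hannah ends, so nothing later overlaps Hannah either.
Nadia starts after Jonas ends, so nothing later overlaps Jonas either.
Kenji starts after Nadia ends, so nothing later overlaps Nadia either.
Tariq starts before Kenji ends → Kenji and Tariq overlap.

Ingrid & Noor, Kenji & Tariq, Noor & Sana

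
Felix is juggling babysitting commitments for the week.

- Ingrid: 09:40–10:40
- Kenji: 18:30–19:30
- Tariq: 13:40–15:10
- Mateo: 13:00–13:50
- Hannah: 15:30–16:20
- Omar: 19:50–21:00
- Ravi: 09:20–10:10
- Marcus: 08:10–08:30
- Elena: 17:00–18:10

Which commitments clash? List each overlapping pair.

Two intervals overlap when each starts before the other ends.
Sorted by start: Marcus, Ravi, Ingrid, Mateo, Tariq, Hannah, Elena, Kenji, Omar.
Ravi starts after Marcus ends; Marcus is clear from here.
Ingrid starts before Ravi ends → Ravi and Ingrid overlap.
Mateo starts after Ravi ends; Ravi is clear from here.
Mateo starts after Ingrid ends; Ingrid is clear from here.
Tariq starts before Mateo ends → Mateo and Tariq overlap.
Hannah starts after Mateo ends; Mateo is clear from here.
Hannah starts after Tariq ends; Tariq is clear from here.
Elena starts after Hannah ends; Hannah is clear from here.
Kenji starts after Elena ends; Elena is clear from here.
Omar starts after Kenji ends.

Ingrid & Ravi, Mateo & Tariq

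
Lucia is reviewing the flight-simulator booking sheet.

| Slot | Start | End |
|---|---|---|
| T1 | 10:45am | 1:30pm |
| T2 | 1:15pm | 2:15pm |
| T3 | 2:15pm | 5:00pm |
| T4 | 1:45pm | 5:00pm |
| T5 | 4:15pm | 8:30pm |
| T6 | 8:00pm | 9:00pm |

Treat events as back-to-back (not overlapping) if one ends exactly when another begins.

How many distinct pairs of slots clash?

Check each pair: they overlap iff neither finishes before the other starts.
Sorted by start: T1, T2, T4, T3, T5, T6.
T2 starts before T1 ends → T1 and T2 overlap.
T4 starts after T1 ends, so T1 has no further overlaps.
T4 starts before T2 ends → T2 and T4 overlap.
T3 starts exactly when T2 ends (back-to-back, no overlap), so T2 has no further overlaps.
T3 starts before T4 ends → T4 and T3 overlap.
T5 starts before T4 ends → T4 and T5 overlap.
T6 starts after T4 ends.
T5 starts before T3 ends → T3 and T5 overlap.
T6 starts after T3 ends.
T6 starts before T5 ends → T5 and T6 overlap.
Overlapping pairs: T1 & T2, T2 & T4, T3 & T4, T3 & T5, T4 & T5, T5 & T6 — 6 in total.

6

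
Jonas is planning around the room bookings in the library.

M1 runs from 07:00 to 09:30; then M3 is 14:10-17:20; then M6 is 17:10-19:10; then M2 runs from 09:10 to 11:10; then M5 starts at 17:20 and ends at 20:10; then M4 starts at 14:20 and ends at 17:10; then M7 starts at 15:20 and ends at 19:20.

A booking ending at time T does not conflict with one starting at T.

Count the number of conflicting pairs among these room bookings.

Sorted by start: M1, M2, M3, M4, M7, M6, M5.
M2 starts before M1 ends → M1 and M2 overlap.
M3 starts after M1 ends — done with M1.
M3 starts after M2 ends — done with M2.
M4 starts before M3 ends → M3 and M4 overlap.
M7 starts before M3 ends → M3 and M7 overlap.
M6 starts before M3 ends → M3 and M6 overlap.
M5 starts exactly when M3 ends (back-to-back, no overlap).
M7 starts before M4 ends → M4 and M7 overlap.
M6 starts exactly when M4 ends (back-to-back, no overlap) — done with M4.
M6 starts before M7 ends → M7 and M6 overlap.
M5 starts before M7 ends → M7 and M5 overlap.
M5 starts before M6 ends → M6 and M5 overlap.
Overlapping pairs: M1 & M2, M3 & M4, M3 & M6, M3 & M7, M4 & M7, M5 & M6, M5 & M7, M6 & M7 — 8 in total.

8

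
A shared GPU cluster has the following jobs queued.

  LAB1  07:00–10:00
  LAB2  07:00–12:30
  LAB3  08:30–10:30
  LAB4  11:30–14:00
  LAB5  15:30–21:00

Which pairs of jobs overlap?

Sorted by start: LAB1, LAB2, LAB3, LAB4, LAB5.
LAB2 starts before LAB1 ends → LAB1 and LAB2 overlap.
LAB3 starts before LAB1 ends → LAB1 and LAB3 overlap.
LAB4 starts after LAB1 ends — done with LAB1.
LAB3 starts before LAB2 ends → LAB2 and LAB3 overlap.
LAB4 starts before LAB2 ends → LAB2 and LAB4 overlap.
LAB5 starts after LAB2 ends.
LAB4 starts after LAB3 ends — done with LAB3.
LAB5 starts after LAB4 ends.

LAB1 & LAB2, LAB1 & LAB3, LAB2 & LAB3, LAB2 & LAB4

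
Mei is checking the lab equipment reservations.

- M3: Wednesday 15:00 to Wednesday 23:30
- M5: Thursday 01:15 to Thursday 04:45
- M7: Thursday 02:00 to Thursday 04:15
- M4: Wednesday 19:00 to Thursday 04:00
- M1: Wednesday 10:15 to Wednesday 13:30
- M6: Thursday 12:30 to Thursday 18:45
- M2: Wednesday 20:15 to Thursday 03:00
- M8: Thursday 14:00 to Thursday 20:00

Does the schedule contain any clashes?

Yes

Two intervals overlap when each starts before the other ends.
Sorted by start: M1, M3, M4, M2, M5, M7, M6, M8.
M3 starts after M1 ends, so nothing later overlaps M1 either.
M4 starts before M3 ends → M3 and M4 overlap.
That's a conflict, so the schedule is not conflict-free.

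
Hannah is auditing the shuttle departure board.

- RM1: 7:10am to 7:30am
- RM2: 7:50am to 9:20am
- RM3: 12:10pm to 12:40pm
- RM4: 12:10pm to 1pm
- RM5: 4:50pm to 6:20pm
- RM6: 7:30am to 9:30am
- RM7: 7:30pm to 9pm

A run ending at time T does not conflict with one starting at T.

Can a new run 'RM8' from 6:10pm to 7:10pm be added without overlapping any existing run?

No — it overlaps RM5

RM1: ends 7:30am at or before RM8 starts 6:10pm → clear.
RM6: ends 9:30am at or before RM8 starts 6:10pm → clear.
RM2: ends 9:20am at or before RM8 starts 6:10pm → clear.
RM3: ends 12:40pm at or before RM8 starts 6:10pm → clear.
RM4: ends 1pm at or before RM8 starts 6:10pm → clear.
RM5: starts 4:50pm before RM8 ends 7:10pm, and ends 6:20pm after RM8 starts 6:10pm → overlap.
RM7: starts 7:30pm at or after RM8 ends 7:10pm → clear.
RM8 overlaps RM5.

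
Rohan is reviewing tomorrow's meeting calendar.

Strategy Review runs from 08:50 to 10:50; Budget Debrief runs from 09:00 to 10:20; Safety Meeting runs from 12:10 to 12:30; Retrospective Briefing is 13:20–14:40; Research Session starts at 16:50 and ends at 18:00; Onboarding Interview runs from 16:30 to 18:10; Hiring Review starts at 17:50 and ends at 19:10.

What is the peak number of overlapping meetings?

3

Walk through starts and ends in time order (an end at T is processed before a start at T):
08:50 start Strategy Review → 1
09:00 start Budget Debrief → 2
10:20 end Budget Debrief → 1
10:50 end Strategy Review → 0
12:10 start Safety Meeting → 1
12:30 end Safety Meeting → 0
13:20 start Retrospective Briefing → 1
14:40 end Retrospective Briefing → 0
16:30 start Onboarding Interview → 1
16:50 start Research Session → 2
17:50 start Hiring Review → 3
18:00 end Research Session → 2
18:10 end Onboarding Interview → 1
19:10 end Hiring Review → 0
Peak is 3, at 17:50 (Hiring Review, Onboarding Interview, Research Session).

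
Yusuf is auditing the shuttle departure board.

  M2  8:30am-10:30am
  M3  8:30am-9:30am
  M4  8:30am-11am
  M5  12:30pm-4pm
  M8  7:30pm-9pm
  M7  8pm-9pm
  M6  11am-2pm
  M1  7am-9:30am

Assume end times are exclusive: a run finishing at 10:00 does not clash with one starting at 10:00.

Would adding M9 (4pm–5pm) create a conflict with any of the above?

No — it doesn't clash with anything

M1: ends 9:30am at or before M9 starts 4pm → clear.
M2: ends 10:30am at or before M9 starts 4pm → clear.
M3: ends 9:30am at or before M9 starts 4pm → clear.
M4: ends 11am at or before M9 starts 4pm → clear.
M6: ends 2pm at or before M9 starts 4pm → clear.
M5: ends 4pm at or before M9 starts 4pm → clear.
M8: starts 7:30pm at or after M9 ends 5pm → clear.
M7: starts 8pm at or after M9 ends 5pm → clear.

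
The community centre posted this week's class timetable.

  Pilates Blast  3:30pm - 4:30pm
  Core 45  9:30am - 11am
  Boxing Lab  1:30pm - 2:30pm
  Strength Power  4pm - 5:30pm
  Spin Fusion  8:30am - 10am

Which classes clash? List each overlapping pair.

Sorted by start: Spin Fusion, Core 45, Boxing Lab, Pilates Blast, Strength Power.
Core 45 starts before Spin Fusion ends → Spin Fusion and Core 45 overlap.
Boxing Lab starts after Spin Fusion ends — done with Spin Fusion.
Boxing Lab starts after Core 45 ends — done with Core 45.
Pilates Blast starts after Boxing Lab ends — done with Boxing Lab.
Strength Power starts before Pilates Blast ends → Pilates Blast and Strength Power overlap.

Core 45 & Spin Fusion, Pilates Blast & Strength Power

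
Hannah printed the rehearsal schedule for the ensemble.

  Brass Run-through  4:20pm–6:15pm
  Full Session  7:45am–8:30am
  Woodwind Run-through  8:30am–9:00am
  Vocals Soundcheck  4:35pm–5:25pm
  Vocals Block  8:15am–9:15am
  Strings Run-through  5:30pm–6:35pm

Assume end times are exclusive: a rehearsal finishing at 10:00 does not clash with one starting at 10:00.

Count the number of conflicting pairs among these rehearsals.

4

Two intervals overlap when each starts before the other ends.
Sorted by start: Full Session, Vocals Block, Woodwind Run-through, Brass Run-through, Vocals Soundcheck, Strings Run-through.
Vocals Block starts before Full Session ends → Full Session and Vocals Block overlap.
Woodwind Run-through starts exactly when Full Session ends (back-to-back, no overlap); Full Session is clear from here.
Woodwind Run-through starts before Vocals Block ends → Vocals Block and Woodwind Run-through overlap.
Brass Run-through starts after Vocals Block ends; Vocals Block is clear from here.
Brass Run-through starts after Woodwind Run-through ends; Woodwind Run-through is clear from here.
Vocals Soundcheck starts before Brass Run-through ends → Brass Run-through and Vocals Soundcheck overlap.
Strings Run-through starts before Brass Run-through ends → Brass Run-through and Strings Run-through overlap.
Strings Run-through starts after Vocals Soundcheck ends.
Overlapping pairs: Brass Run-through & Strings Run-through, Brass Run-through & Vocals Soundcheck, Full Session & Vocals Block, Vocals Block & Woodwind Run-through — 4 in total.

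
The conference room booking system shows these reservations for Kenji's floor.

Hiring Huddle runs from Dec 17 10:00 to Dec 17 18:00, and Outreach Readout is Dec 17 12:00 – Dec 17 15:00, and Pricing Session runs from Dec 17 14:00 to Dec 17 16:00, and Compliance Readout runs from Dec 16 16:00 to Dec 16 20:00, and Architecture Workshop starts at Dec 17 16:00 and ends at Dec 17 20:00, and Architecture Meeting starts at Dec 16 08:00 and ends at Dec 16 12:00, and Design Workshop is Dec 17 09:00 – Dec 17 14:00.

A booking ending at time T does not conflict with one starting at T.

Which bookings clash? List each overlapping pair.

Sorted by start: Architecture Meeting, Compliance Readout, Design Workshop, Hiring Huddle, Outreach Readout, Pricing Session, Architecture Workshop.
Compliance Readout starts after Architecture Meeting ends — done with Architecture Meeting.
Design Workshop starts after Compliance Readout ends — done with Compliance Readout.
Hiring Huddle starts before Design Workshop ends → Design Workshop and Hiring Huddle overlap.
Outreach Readout starts before Design Workshop ends → Design Workshop and Outreach Readout overlap.
Pricing Session starts exactly when Design Workshop ends (back-to-back, no overlap) — done with Design Workshop.
Outreach Readout starts before Hiring Huddle ends → Hiring Huddle and Outreach Readout overlap.
Pricing Session starts before Hiring Huddle ends → Hiring Huddle and Pricing Session overlap.
Architecture Workshop starts before Hiring Huddle ends → Hiring Huddle and Architecture Workshop overlap.
Pricing Session starts before Outreach Readout ends → Outreach Readout and Pricing Session overlap.
Architecture Workshop starts after Outreach Readout ends.
Architecture Workshop starts exactly when Pricing Session ends (back-to-back, no overlap).

Architecture Workshop & Hiring Huddle, Design Workshop & Hiring Huddle, Design Workshop & Outreach Readout, Hiring Huddle & Outreach Readout, Hiring Huddle & Pricing Session, Outreach Readout & Pricing Session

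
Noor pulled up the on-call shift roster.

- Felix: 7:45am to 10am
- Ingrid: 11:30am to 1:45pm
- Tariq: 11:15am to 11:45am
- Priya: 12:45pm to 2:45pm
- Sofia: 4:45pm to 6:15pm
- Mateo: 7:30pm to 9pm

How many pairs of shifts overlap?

Two intervals overlap when each starts before the other ends.
Sorted by start: Felix, Tariq, Ingrid, Priya, Sofia, Mateo.
Tariq starts after Felix ends; Felix is clear from here.
Ingrid starts before Tariq ends → Tariq and Ingrid overlap.
Priya starts after Tariq ends; Tariq is clear from here.
Priya starts before Ingrid ends → Ingrid and Priya overlap.
Sofia starts after Ingrid ends; Ingrid is clear from here.
Sofia starts after Priya ends; Priya is clear from here.
Mateo starts after Sofia ends.
Overlapping pairs: Ingrid & Priya, Ingrid & Tariq — 2 in total.

2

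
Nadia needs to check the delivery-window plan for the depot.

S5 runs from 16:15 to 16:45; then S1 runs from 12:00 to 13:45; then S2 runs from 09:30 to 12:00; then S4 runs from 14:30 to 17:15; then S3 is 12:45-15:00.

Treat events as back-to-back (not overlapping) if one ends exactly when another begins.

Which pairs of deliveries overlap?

Sorted by start: S2, S1, S3, S4, S5.
S1 starts exactly when S2 ends (back-to-back, no overlap), so S2 has no further overlaps.
S3 starts before S1 ends → S1 and S3 overlap.
S4 starts after S1 ends, so S1 has no further overlaps.
S4 starts before S3 ends → S3 and S4 overlap.
S5 starts after S3 ends.
S5 starts before S4 ends → S4 and S5 overlap.

S1 & S3, S3 & S4, S4 & S5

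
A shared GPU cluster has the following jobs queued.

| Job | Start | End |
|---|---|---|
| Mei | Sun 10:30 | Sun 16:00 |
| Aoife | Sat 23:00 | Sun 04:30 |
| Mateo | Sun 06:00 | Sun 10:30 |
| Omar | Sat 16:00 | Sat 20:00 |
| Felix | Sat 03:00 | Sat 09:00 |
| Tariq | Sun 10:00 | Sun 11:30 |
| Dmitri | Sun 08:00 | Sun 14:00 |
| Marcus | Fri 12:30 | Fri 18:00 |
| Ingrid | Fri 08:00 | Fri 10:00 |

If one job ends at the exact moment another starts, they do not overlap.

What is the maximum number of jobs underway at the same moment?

3

Walk through starts and ends in time order (an end at T is processed before a start at T):
Fri 08:00 start Ingrid → 1
Fri 10:00 end Ingrid → 0
Fri 12:30 start Marcus → 1
Fri 18:00 end Marcus → 0
Sat 03:00 start Felix → 1
Sat 09:00 end Felix → 0
Sat 16:00 start Omar → 1
Sat 20:00 end Omar → 0
Sat 23:00 start Aoife → 1
Sun 04:30 end Aoife → 0
Sun 06:00 start Mateo → 1
Sun 08:00 start Dmitri → 2
Sun 10:00 start Tariq → 3
Sun 10:30 end Mateo → 2
Sun 10:30 start Mei → 3
Sun 11:30 end Tariq → 2
Sun 14:00 end Dmitri → 1
Sun 16:00 end Mei → 0
Peak is 3, at Sun 10:00 (Dmitri, Mateo, Tariq).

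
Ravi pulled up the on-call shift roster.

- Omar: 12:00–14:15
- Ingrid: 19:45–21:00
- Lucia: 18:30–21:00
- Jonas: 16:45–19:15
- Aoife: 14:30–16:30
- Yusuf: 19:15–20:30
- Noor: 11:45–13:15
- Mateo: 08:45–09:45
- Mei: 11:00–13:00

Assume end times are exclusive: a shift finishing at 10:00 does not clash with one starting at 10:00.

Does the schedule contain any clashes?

Yes

Check each pair: they overlap iff neither finishes before the other starts.
Sorted by start: Mateo, Mei, Noor, Omar, Aoife, Jonas, Lucia, Yusuf, Ingrid.
Mei starts after Mateo ends, so nothing later overlaps Mateo either.
Noor starts before Mei ends → Mei and Noor overlap.
That's a conflict, so the schedule is not conflict-free.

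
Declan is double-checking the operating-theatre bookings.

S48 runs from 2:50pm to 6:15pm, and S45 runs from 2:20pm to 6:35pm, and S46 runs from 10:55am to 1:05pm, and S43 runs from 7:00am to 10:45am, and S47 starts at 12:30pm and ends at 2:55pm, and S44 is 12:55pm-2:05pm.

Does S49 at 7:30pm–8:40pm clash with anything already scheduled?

S43: ends 10:45am at or before S49 starts 7:30pm → clear.
S46: ends 1:05pm at or before S49 starts 7:30pm → clear.
S47: ends 2:55pm at or before S49 starts 7:30pm → clear.
S44: ends 2:05pm at or before S49 starts 7:30pm → clear.
S45: ends 6:35pm at or before S49 starts 7:30pm → clear.
S48: ends 6:15pm at or before S49 starts 7:30pm → clear.

No — it doesn't clash with anything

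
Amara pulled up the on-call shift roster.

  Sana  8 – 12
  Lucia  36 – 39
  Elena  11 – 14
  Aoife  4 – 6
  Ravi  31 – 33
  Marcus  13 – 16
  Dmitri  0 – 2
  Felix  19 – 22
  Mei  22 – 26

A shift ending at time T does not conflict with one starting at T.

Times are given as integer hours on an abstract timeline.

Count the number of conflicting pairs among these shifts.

Check each pair: they overlap iff neither finishes before the other starts.
Sorted by start: Dmitri, Aoife, Sana, Elena, Marcus, Felix, Mei, Ravi, Lucia.
Aoife starts after Dmitri ends, so nothing later overlaps Dmitri either.
Sana starts after Aoife ends, so nothing later overlaps Aoife either.
Elena starts before Sana ends → Sana and Elena overlap.
Marcus starts after Sana ends, so nothing later overlaps Sana either.
Marcus starts before Elena ends → Elena and Marcus overlap.
Felix starts after Elena ends, so nothing later overlaps Elena either.
Felix starts after Marcus ends, so nothing later overlaps Marcus either.
Mei starts exactly when Felix ends (back-to-back, no overlap), so nothing later overlaps Felix either.
Ravi starts after Mei ends, so nothing later overlaps Mei either.
Lucia starts after Ravi ends.
Overlapping pairs: Elena & Marcus, Elena & Sana — 2 in total.

2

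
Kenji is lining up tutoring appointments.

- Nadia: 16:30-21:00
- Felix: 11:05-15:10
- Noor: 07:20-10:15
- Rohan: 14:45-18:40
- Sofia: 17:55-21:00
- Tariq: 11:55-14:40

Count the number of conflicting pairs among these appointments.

5

Sorted by start: Noor, Felix, Tariq, Rohan, Nadia, Sofia.
Felix starts after Noor ends — done with Noor.
Tariq starts before Felix ends → Felix and Tariq overlap.
Rohan starts before Felix ends → Felix and Rohan overlap.
Nadia starts after Felix ends — done with Felix.
Rohan starts after Tariq ends — done with Tariq.
Nadia starts before Rohan ends → Rohan and Nadia overlap.
Sofia starts before Rohan ends → Rohan and Sofia overlap.
Sofia starts before Nadia ends → Nadia and Sofia overlap.
Overlapping pairs: Felix & Rohan, Felix & Tariq, Nadia & Rohan, Nadia & Sofia, Rohan & Sofia — 5 in total.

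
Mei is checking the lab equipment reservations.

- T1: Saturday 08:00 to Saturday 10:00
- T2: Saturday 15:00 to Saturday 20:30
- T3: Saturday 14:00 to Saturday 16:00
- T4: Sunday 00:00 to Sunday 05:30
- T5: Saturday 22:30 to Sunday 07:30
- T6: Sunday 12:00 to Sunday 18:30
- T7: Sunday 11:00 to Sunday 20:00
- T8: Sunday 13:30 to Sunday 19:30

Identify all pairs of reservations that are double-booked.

Check each pair: they overlap iff neither finishes before the other starts.
Sorted by start: T1, T3, T2, T5, T4, T7, T6, T8.
T3 starts after T1 ends, so nothing later overlaps T1 either.
T2 starts before T3 ends → T3 and T2 overlap.
T5 starts after T3 ends, so nothing later overlaps T3 either.
T5 starts after T2 ends, so nothing later overlaps T2 either.
T4 starts before T5 ends → T5 and T4 overlap.
T7 starts after T5 ends, so nothing later overlaps T5 either.
T7 starts after T4 ends, so nothing later overlaps T4 either.
T6 starts before T7 ends → T7 and T6 overlap.
T8 starts before T7 ends → T7 and T8 overlap.
T8 starts before T6 ends → T6 and T8 overlap.

T2 & T3, T4 & T5, T6 & T7, T6 & T8, T7 & T8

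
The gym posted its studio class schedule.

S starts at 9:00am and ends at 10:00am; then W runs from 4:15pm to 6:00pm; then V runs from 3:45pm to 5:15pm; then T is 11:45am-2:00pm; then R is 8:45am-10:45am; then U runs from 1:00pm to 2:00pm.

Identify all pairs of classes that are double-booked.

R & S, T & U, V & W

Two intervals overlap when each starts before the other ends.
Sorted by start: R, S, T, U, V, W.
S starts before R ends → R and S overlap.
T starts after R ends, so nothing later overlaps R either.
T starts after S ends, so nothing later overlaps S either.
U starts before T ends → T and U overlap.
V starts after T ends, so nothing later overlaps T either.
V starts after U ends, so nothing later overlaps U either.
W starts before V ends → V and W overlap.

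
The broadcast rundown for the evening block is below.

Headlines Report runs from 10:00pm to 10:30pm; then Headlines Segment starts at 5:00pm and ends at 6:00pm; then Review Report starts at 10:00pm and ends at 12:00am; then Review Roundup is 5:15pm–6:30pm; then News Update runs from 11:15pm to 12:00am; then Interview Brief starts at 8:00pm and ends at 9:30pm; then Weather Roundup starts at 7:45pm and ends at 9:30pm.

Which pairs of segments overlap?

Headlines Report & Review Report, Headlines Segment & Review Roundup, Interview Brief & Weather Roundup, News Update & Review Report

Sorted by start: Headlines Segment, Review Roundup, Weather Roundup, Interview Brief, Review Report, Headlines Report, News Update.
Review Roundup starts before Headlines Segment ends → Headlines Segment and Review Roundup overlap.
Weather Roundup starts after Headlines Segment ends, so nothing later overlaps Headlines Segment either.
Weather Roundup starts after Review Roundup ends, so nothing later overlaps Review Roundup either.
Interview Brief starts before Weather Roundup ends → Weather Roundup and Interview Brief overlap.
Review Report starts after Weather Roundup ends, so nothing later overlaps Weather Roundup either.
Review Report starts after Interview Brief ends, so nothing later overlaps Interview Brief either.
Headlines Report starts before Review Report ends → Review Report and Headlines Report overlap.
News Update starts before Review Report ends → Review Report and News Update overlap.
News Update starts after Headlines Report ends.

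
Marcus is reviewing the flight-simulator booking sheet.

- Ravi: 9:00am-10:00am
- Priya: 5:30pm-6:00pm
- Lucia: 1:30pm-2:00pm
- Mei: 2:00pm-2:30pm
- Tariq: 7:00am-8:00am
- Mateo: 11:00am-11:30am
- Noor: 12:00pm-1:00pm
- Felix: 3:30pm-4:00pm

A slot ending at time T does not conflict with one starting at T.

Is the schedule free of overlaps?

Yes

Sorted by start: Tariq, Ravi, Mateo, Noor, Lucia, Mei, Felix, Priya.
Ravi starts after Tariq ends; Tariq is clear from here.
Mateo starts after Ravi ends; Ravi is clear from here.
Noor starts after Mateo ends; Mateo is clear from here.
Lucia starts after Noor ends; Noor is clear from here.
Mei starts exactly when Lucia ends (back-to-back, no overlap); Lucia is clear from here.
Felix starts after Mei ends; Mei is clear from here.
Priya starts after Felix ends.
Every pair is clear; the schedule has no overlaps.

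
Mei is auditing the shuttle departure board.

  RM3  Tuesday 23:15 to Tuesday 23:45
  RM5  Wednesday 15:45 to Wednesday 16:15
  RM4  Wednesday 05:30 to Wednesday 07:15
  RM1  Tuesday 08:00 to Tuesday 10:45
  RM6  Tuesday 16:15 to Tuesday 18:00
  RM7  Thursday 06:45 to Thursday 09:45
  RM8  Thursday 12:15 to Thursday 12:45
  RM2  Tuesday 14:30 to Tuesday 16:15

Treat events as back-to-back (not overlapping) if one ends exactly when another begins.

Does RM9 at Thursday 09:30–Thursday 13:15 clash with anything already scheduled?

RM1: ends Tuesday 10:45 at or before RM9 starts Thursday 09:30 → clear.
RM2: ends Tuesday 16:15 at or before RM9 starts Thursday 09:30 → clear.
RM6: ends Tuesday 18:00 at or before RM9 starts Thursday 09:30 → clear.
RM3: ends Tuesday 23:45 at or before RM9 starts Thursday 09:30 → clear.
RM4: ends Wednesday 07:15 at or before RM9 starts Thursday 09:30 → clear.
RM5: ends Wednesday 16:15 at or before RM9 starts Thursday 09:30 → clear.
RM7: starts Thursday 06:45 before RM9 ends Thursday 13:15, and ends Thursday 09:45 after RM9 starts Thursday 09:30 → overlap.
RM8: starts Thursday 12:15 before RM9 ends Thursday 13:15, and ends Thursday 12:45 after RM9 starts Thursday 09:30 → overlap.
RM9 overlaps RM7, RM8.

Yes — it overlaps RM7, RM8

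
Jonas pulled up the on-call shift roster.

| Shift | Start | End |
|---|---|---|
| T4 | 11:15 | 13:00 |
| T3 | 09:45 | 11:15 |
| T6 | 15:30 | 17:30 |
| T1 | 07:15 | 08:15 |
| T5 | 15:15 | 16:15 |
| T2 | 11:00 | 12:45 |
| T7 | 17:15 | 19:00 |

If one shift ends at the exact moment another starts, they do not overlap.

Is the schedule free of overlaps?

Check each pair: they overlap iff neither finishes before the other starts.
Sorted by start: T1, T3, T2, T4, T5, T6, T7.
T3 starts after T1 ends — done with T1.
T2 starts before T3 ends → T3 and T2 overlap.
That's a conflict, so the schedule is not conflict-free.

No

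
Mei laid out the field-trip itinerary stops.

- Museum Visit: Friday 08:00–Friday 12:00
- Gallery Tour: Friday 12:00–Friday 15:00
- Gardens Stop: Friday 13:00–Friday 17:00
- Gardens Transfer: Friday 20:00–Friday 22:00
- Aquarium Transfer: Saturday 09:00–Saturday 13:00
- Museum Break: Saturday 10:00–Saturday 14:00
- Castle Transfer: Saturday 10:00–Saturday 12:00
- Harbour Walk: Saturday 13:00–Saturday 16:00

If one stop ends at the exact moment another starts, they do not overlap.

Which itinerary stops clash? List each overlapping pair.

Sorted by start: Museum Visit, Gallery Tour, Gardens Stop, Gardens Transfer, Aquarium Transfer, Museum Break, Castle Transfer, Harbour Walk.
Gallery Tour starts exactly when Museum Visit ends (back-to-back, no overlap), so Museum Visit has no further overlaps.
Gardens Stop starts before Gallery Tour ends → Gallery Tour and Gardens Stop overlap.
Gardens Transfer starts after Gallery Tour ends, so Gallery Tour has no further overlaps.
Gardens Transfer starts after Gardens Stop ends, so Gardens Stop has no further overlaps.
Aquarium Transfer starts after Gardens Transfer ends, so Gardens Transfer has no further overlaps.
Museum Break starts before Aquarium Transfer ends → Aquarium Transfer and Museum Break overlap.
Castle Transfer starts before Aquarium Transfer ends → Aquarium Transfer and Castle Transfer overlap.
Harbour Walk starts exactly when Aquarium Transfer ends (back-to-back, no overlap).
Castle Transfer starts before Museum Break ends → Museum Break and Castle Transfer overlap.
Harbour Walk starts before Museum Break ends → Museum Break and Harbour Walk overlap.
Harbour Walk starts after Castle Transfer ends.

Aquarium Transfer & Castle Transfer, Aquarium Transfer & Museum Break, Castle Transfer & Museum Break, Gallery Tour & Gardens Stop, Harbour Walk & Museum Break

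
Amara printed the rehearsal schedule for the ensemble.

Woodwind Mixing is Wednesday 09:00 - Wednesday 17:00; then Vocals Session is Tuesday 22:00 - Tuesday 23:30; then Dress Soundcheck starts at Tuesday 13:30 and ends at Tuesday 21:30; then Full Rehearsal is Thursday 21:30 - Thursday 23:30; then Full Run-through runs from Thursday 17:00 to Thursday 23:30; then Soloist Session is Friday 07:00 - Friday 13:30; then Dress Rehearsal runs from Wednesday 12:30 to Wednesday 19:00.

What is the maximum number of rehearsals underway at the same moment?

Sweep the timeline, counting +1 at each start and −1 at each end (ends before starts at a tie):
Tuesday 13:30 start Dress Soundcheck → 1
Tuesday 21:30 end Dress Soundcheck → 0
Tuesday 22:00 start Vocals Session → 1
Tuesday 23:30 end Vocals Session → 0
Wednesday 09:00 start Woodwind Mixing → 1
Wednesday 12:30 start Dress Rehearsal → 2
Wednesday 17:00 end Woodwind Mixing → 1
Wednesday 19:00 end Dress Rehearsal → 0
Thursday 17:00 start Full Run-through → 1
Thursday 21:30 start Full Rehearsal → 2
Thursday 23:30 end Full Rehearsal → 1
Thursday 23:30 end Full Run-through → 0
Friday 07:00 start Soloist Session → 1
Friday 13:30 end Soloist Session → 0
Peak is 2, at Wednesday 12:30 (Dress Rehearsal, Woodwind Mixing).

2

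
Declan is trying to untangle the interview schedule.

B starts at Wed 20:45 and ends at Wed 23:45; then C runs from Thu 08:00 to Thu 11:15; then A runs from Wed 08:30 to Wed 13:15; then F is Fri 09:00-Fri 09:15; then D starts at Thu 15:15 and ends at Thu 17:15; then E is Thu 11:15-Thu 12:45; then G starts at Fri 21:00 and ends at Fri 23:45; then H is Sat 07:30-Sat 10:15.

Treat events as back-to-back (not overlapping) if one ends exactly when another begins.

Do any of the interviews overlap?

No

Two intervals overlap when each starts before the other ends.
Sorted by start: A, B, C, E, D, F, G, H.
B starts after A ends, so nothing later overlaps A either.
C starts after B ends, so nothing later overlaps B either.
E starts exactly when C ends (back-to-back, no overlap), so nothing later overlaps C either.
D starts after E ends, so nothing later overlaps E either.
F starts after D ends, so nothing later overlaps D either.
G starts after F ends, so nothing later overlaps F either.
H starts after G ends.
Every pair is clear; the schedule has no overlaps.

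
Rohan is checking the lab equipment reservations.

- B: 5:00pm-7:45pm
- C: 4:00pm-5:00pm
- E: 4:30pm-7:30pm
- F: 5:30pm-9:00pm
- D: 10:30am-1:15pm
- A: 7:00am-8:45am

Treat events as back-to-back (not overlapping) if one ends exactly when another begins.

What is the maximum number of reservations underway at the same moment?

3

Sort all start/end points and keep a running count:
7:00am start A → 1
8:45am end A → 0
10:30am start D → 1
1:15pm end D → 0
4:00pm start C → 1
4:30pm start E → 2
5:00pm end C → 1
5:00pm start B → 2
5:30pm start F → 3
7:30pm end E → 2
7:45pm end B → 1
9:00pm end F → 0
Peak is 3, at 5:30pm (B, E, F).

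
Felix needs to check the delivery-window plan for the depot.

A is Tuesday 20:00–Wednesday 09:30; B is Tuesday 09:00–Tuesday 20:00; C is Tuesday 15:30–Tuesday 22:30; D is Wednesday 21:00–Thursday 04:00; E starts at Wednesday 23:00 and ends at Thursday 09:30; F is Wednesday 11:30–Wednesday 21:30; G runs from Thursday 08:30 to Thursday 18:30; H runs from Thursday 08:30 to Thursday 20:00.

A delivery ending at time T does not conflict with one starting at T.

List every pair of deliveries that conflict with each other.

A & C, B & C, D & E, D & F, E & G, E & H, G & H

Sorted by start: B, C, A, F, D, E, G, H.
C starts before B ends → B and C overlap.
A starts exactly when B ends (back-to-back, no overlap), so nothing later overlaps B either.
A starts before C ends → C and A overlap.
F starts after C ends, so nothing later overlaps C either.
F starts after A ends, so nothing later overlaps A either.
D starts before F ends → F and D overlap.
E starts after F ends, so nothing later overlaps F either.
E starts before D ends → D and E overlap.
G starts after D ends, so nothing later overlaps D either.
G starts before E ends → E and G overlap.
H starts before E ends → E and H overlap.
H starts before G ends → G and H overlap.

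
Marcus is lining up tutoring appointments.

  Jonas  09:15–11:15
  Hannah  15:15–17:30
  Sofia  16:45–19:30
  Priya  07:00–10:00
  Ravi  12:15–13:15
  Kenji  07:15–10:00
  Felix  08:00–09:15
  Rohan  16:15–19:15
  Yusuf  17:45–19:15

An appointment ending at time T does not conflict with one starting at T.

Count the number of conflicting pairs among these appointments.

10

Sorted by start: Priya, Kenji, Felix, Jonas, Ravi, Hannah, Rohan, Sofia, Yusuf.
Kenji starts before Priya ends → Priya and Kenji overlap.
Felix starts before Priya ends → Priya and Felix overlap.
Jonas starts before Priya ends → Priya and Jonas overlap.
Ravi starts after Priya ends — done with Priya.
Felix starts before Kenji ends → Kenji and Felix overlap.
Jonas starts before Kenji ends → Kenji and Jonas overlap.
Ravi starts after Kenji ends — done with Kenji.
Jonas starts exactly when Felix ends (back-to-back, no overlap) — done with Felix.
Ravi starts after Jonas ends — done with Jonas.
Hannah starts after Ravi ends — done with Ravi.
Rohan starts before Hannah ends → Hannah and Rohan overlap.
Sofia starts before Hannah ends → Hannah and Sofia overlap.
Yusuf starts after Hannah ends.
Sofia starts before Rohan ends → Rohan and Sofia overlap.
Yusuf starts before Rohan ends → Rohan and Yusuf overlap.
Yusuf starts before Sofia ends → Sofia and Yusuf overlap.
Overlapping pairs: Felix & Kenji, Felix & Priya, Hannah & Rohan, Hannah & Sofia, Jonas & Kenji, Jonas & Priya, Kenji & Priya, Rohan & Sofia, Rohan & Yusuf, Sofia & Yusuf — 10 in total.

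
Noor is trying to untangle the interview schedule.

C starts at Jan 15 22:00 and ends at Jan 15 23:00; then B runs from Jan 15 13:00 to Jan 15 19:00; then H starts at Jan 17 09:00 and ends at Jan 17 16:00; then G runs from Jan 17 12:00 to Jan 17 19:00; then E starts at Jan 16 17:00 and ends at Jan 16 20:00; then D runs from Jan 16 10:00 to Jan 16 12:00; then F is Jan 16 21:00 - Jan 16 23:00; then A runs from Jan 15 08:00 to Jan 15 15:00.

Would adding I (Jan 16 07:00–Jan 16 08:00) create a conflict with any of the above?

No — it doesn't clash with anything

A: ends Jan 15 15:00 at or before I starts Jan 16 07:00 → clear.
B: ends Jan 15 19:00 at or before I starts Jan 16 07:00 → clear.
C: ends Jan 15 23:00 at or before I starts Jan 16 07:00 → clear.
D: starts Jan 16 10:00 at or after I ends Jan 16 08:00 → clear.
E: starts Jan 16 17:00 at or after I ends Jan 16 08:00 → clear.
F: starts Jan 16 21:00 at or after I ends Jan 16 08:00 → clear.
H: starts Jan 17 09:00 at or after I ends Jan 16 08:00 → clear.
G: starts Jan 17 12:00 at or after I ends Jan 16 08:00 → clear.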